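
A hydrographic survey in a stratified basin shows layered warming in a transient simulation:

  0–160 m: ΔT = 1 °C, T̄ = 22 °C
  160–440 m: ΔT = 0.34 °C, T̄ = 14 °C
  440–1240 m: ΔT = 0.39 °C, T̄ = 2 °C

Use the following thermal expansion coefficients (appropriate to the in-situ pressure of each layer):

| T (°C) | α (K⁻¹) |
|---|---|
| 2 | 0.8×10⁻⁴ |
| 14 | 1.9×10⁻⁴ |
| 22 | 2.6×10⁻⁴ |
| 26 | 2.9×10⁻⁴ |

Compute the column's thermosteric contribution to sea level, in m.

0.0846 m

Layer 1 at 22 °C → α = 2.6×10⁻⁴ K⁻¹
Layer 2 at 14 °C → α = 1.9×10⁻⁴ K⁻¹
Layer 3 at 2 °C → α = 0.8×10⁻⁴ K⁻¹
0–160 m: 1 × 2.6×10⁻⁴ × 160 = 0.04160 m
Layer 2: 1.9×10⁻⁴ × 280 × 0.34 = 0.018088 m
Layer 3: 0.8×10⁻⁴ × 800 × 0.39 = 0.02496 m
Δh = 0.04160 + 0.018088 + 0.02496 = 0.084648 m ≈ 0.0846 m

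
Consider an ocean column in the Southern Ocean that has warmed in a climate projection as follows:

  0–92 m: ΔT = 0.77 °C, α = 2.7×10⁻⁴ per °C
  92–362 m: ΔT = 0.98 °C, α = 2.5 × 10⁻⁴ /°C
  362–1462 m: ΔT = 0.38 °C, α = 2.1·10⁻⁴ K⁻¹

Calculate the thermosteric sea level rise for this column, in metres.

0–92 m: 2.7×10⁻⁴ × 0.77 × 92 = 0.0191268 m
2.5×10⁻⁴ × 0.98 × 270 = 0.06615 m
1100 × 2.1×10⁻⁴ × 0.38 = 0.08778 m
Δh = 0.0191268 + 0.06615 + 0.08778 = 0.1730568 m ≈ 0.173 m

0.173 m of thermosteric rise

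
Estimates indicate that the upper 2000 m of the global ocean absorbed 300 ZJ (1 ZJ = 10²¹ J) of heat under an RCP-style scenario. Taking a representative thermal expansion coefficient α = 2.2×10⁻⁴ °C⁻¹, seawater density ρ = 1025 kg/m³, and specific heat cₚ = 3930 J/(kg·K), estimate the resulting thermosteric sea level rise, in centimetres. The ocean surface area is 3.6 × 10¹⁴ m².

Per unit area: Q = 300×10²¹ / (3.6×10¹⁴) ≈ 8.333×10⁸ J/m²
Δh = αQ/(ρcₚ) = 2.2×10⁻⁴ × 8.333×10⁸ / (1025 × 3930) ≈ 0.04551 m

Δh = 4.55 cm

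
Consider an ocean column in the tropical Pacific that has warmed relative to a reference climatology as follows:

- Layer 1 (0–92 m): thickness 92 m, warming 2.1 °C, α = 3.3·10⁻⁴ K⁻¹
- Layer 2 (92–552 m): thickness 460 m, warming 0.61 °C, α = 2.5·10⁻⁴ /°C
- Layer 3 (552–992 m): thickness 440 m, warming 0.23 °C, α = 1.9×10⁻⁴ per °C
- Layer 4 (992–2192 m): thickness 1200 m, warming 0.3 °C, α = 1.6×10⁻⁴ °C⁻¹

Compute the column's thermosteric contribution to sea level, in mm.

Δh = 211 mm

0–92 m: 92 × 3.3×10⁻⁴ × 2.1 = 0.063756 m
0.61 × 2.5×10⁻⁴ × 460 = 0.07015 m
Layer 3: 1.9×10⁻⁴ × 440 × 0.23 = 0.019228 m
Layer 4: 1.6×10⁻⁴ × 0.3 × 1200 = 0.05760 m
Δh = 0.063756 + 0.07015 + 0.019228 + 0.05760 = 0.210734 m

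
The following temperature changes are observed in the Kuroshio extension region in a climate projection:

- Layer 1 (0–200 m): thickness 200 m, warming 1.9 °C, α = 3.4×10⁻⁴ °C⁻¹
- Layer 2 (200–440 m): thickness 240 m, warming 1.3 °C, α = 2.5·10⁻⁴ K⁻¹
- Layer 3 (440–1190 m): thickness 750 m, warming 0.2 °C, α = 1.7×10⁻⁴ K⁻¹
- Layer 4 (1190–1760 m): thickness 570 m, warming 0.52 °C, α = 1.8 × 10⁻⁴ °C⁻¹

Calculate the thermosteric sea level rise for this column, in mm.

0–200 m: 3.4×10⁻⁴ × 200 × 1.9 = 0.12920 m
Layer 2: 240 × 1.3 × 2.5×10⁻⁴ = 0.07800 m
Layer 3: 1.7×10⁻⁴ × 0.2 × 750 = 0.02550 m
0.52 × 570 × 1.8×10⁻⁴ = 0.053352 m
Δh = 0.12920 + 0.07800 + 0.02550 + 0.053352 = 0.286052 m ≈ 286 mm

about 286 mm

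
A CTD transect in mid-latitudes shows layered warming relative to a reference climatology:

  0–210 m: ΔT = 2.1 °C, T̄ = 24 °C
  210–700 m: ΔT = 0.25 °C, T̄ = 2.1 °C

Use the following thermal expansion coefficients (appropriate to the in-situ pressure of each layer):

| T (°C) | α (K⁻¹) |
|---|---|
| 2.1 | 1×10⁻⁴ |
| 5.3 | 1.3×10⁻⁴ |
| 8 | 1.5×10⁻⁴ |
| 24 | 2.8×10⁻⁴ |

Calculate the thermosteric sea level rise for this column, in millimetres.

Layer 1 at 24 °C → α = 2.8×10⁻⁴ K⁻¹
Layer 2 at 2.1 °C → α = 1×10⁻⁴ K⁻¹
210 × 2.8×10⁻⁴ × 2.1 = 0.12348 m
210–700 m: 1×10⁻⁴ × 0.25 × 490 = 0.01225 m
Δh = 0.12348 + 0.01225 = 0.13573 m

140 mm of thermosteric rise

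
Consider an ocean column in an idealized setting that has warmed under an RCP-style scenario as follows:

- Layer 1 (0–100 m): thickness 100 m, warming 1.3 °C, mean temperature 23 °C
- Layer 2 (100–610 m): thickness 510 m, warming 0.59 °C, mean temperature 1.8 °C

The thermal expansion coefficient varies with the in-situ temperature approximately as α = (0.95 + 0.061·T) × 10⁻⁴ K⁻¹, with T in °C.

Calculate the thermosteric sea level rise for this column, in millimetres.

Layer 1: α = (0.95 + 0.061×23)×10⁻⁴ = 2.353×10⁻⁴ K⁻¹
Layer 2: α = (0.95 + 0.061×1.8)×10⁻⁴ = 1.0598×10⁻⁴ K⁻¹
0–100 m: 1.3 × 100 × 2.353×10⁻⁴ = 0.030589 m
100–610 m: 1.0598×10⁻⁴ × 0.59 × 510 = 0.031889382 m
Δh = 0.030589 + 0.031889382 = 0.062478382 m ≈ 62 mm

about 62 mm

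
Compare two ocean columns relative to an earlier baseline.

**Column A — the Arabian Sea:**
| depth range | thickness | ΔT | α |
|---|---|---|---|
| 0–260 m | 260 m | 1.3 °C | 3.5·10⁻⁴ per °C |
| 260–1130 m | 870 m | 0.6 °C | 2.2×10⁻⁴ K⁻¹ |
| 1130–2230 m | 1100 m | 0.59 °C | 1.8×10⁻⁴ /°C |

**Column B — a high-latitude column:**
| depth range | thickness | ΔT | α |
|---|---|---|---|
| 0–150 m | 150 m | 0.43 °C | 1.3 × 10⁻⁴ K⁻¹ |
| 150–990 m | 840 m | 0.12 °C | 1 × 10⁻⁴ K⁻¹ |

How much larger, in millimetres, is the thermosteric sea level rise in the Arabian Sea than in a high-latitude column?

330 mm

A 1.3 × 260 × 3.5×10⁻⁴ = 0.11830 m
A Layer 2: 0.6 × 870 × 2.2×10⁻⁴ = 0.11484 m
A Layer 3: 1.8×10⁻⁴ × 1100 × 0.59 = 0.11682 m
A total: 0.34996 m
B 0–150 m: 150 × 0.43 × 1.3×10⁻⁴ = 0.008385 m
B 150–990 m: 0.12 × 1×10⁻⁴ × 840 = 0.01008 m
B total: 0.018465 m
Difference: 0.34996 − 0.018465 = 0.331495 m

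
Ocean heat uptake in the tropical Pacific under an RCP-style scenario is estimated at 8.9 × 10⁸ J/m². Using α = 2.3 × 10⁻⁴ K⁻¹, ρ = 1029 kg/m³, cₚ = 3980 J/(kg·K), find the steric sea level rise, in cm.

Δh = αQ/(ρcₚ) = 2.3×10⁻⁴ × 8.9×10⁸ / (1029 × 3980) ≈ 0.049983 m

Δh = 5.0 cm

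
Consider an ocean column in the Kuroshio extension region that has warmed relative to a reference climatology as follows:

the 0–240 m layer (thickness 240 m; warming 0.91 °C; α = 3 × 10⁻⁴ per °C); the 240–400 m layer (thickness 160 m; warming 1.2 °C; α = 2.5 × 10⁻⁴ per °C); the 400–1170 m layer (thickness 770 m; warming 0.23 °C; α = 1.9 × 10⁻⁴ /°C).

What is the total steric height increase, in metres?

0–240 m: 0.91 × 3×10⁻⁴ × 240 = 0.06552 m
240–400 m: 2.5×10⁻⁴ × 1.2 × 160 = 0.04800 m
770 × 1.9×10⁻⁴ × 0.23 = 0.033649 m
Δh = 0.06552 + 0.04800 + 0.033649 = 0.147169 m ≈ 0.147 m

Δh ≈ 0.147 m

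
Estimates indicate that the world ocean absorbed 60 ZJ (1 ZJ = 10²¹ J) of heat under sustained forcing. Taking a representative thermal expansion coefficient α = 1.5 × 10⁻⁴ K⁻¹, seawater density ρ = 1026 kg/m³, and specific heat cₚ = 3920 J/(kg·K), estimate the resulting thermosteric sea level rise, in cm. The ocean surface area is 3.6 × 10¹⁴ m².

Δh = 0.622 cm

Per unit area: Q = 60×10²¹ / (3.6×10¹⁴) ≈ 1.667×10⁸ J/m²
Δh = αQ/(ρcₚ) = 1.5×10⁻⁴ × 1.667×10⁸ / (1026 × 3920) ≈ 0.0062172 m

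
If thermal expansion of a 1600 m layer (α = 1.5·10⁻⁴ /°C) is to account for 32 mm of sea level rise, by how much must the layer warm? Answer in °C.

ΔT = Δh/(αH) = 0.032 / (1.5×10⁻⁴ × 1600) ≈ 0.1333 °C

ΔT ≈ 0.13 °C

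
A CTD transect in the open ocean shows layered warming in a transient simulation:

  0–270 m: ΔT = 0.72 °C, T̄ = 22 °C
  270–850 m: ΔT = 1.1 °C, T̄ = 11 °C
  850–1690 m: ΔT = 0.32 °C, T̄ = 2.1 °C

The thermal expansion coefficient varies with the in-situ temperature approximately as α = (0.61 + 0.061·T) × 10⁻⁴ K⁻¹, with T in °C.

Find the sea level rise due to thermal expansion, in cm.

Layer 1: α = (0.61 + 0.061×22)×10⁻⁴ = 1.952×10⁻⁴ K⁻¹
Layer 2: α = (0.61 + 0.061×11)×10⁻⁴ = 1.281×10⁻⁴ K⁻¹
Layer 3: α = (0.61 + 0.061×2.1)×10⁻⁴ = 0.7381×10⁻⁴ K⁻¹
270 × 1.952×10⁻⁴ × 0.72 = 0.03794688 m
270–850 m: 580 × 1.281×10⁻⁴ × 1.1 = 0.0817278 m
840 × 0.7381×10⁻⁴ × 0.32 = 0.019840128 m
Δh = 0.03794688 + 0.0817278 + 0.019840128 = 0.139514808 m ≈ 14.0 cm

Δh = 14.0 cm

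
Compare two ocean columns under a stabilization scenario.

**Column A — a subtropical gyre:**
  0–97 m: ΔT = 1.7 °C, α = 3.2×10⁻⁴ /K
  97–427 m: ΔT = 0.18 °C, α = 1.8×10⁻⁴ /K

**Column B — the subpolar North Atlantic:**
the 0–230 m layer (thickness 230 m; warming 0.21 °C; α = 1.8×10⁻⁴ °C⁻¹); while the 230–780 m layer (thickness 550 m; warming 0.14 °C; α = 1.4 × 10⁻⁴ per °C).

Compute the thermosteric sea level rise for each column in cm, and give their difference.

A Layer 1: 1.7 × 97 × 3.2×10⁻⁴ = 0.052768 m
A 97–427 m: 330 × 1.8×10⁻⁴ × 0.18 = 0.010692 m
A total: 0.06346 m
B 0–230 m: 230 × 1.8×10⁻⁴ × 0.21 = 0.008694 m
B 230–780 m: 0.14 × 550 × 1.4×10⁻⁴ = 0.01078 m
B total: 0.019474 m
Difference: 0.06346 − 0.019474 = 0.043986 m

Δh_A ≈ 6.3 cm, Δh_B ≈ 1.9 cm; difference ≈ 4.4 cm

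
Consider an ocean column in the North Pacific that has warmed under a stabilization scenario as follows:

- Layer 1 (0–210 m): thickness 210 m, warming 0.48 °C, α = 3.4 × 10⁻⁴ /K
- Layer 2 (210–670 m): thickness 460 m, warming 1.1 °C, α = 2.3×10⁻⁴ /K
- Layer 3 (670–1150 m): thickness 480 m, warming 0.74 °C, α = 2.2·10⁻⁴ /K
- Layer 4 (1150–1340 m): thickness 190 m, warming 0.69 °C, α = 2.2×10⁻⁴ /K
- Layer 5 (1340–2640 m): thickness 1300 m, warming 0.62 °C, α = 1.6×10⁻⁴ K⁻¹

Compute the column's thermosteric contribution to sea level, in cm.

Δh = 38.7 cm

0–210 m: 0.48 × 3.4×10⁻⁴ × 210 = 0.034272 m
210–670 m: 1.1 × 2.3×10⁻⁴ × 460 = 0.11638 m
Layer 3: 480 × 0.74 × 2.2×10⁻⁴ = 0.078144 m
Layer 4: 2.2×10⁻⁴ × 0.69 × 190 = 0.028842 m
0.62 × 1.6×10⁻⁴ × 1300 = 0.12896 m
Δh = 0.034272 + 0.11638 + 0.078144 + 0.028842 + 0.12896 = 0.386598 m ≈ 38.7 cm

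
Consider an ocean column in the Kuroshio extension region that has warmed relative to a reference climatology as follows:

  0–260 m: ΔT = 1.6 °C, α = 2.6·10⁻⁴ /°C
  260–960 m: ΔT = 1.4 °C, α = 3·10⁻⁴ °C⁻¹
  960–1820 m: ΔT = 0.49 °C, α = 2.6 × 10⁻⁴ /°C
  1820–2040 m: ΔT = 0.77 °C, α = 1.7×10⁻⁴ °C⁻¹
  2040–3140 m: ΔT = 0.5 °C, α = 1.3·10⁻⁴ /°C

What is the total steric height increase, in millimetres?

Δh ≈ 612 mm

0–260 m: 1.6 × 2.6×10⁻⁴ × 260 = 0.10816 m
260–960 m: 3×10⁻⁴ × 700 × 1.4 = 0.29400 m
960–1820 m: 0.49 × 860 × 2.6×10⁻⁴ = 0.109564 m
Layer 4: 1.7×10⁻⁴ × 0.77 × 220 = 0.028798 m
2040–3140 m: 1.3×10⁻⁴ × 1100 × 0.5 = 0.07150 m
Δh = 0.10816 + 0.29400 + 0.109564 + 0.028798 + 0.07150 = 0.612022 m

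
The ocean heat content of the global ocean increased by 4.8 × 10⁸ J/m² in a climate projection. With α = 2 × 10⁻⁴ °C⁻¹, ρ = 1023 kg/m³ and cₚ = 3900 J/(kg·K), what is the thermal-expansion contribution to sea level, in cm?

Δh ≈ 2.41 cm

Δh = αQ/(ρcₚ) = 2×10⁻⁴ × 4.8×10⁸ / (1023 × 3900) ≈ 0.024062 m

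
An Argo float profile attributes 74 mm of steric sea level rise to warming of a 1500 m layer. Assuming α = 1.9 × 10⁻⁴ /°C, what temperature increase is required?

0.260 °C

ΔT = Δh/(αH) = 0.074 / (1.9×10⁻⁴ × 1500) ≈ 0.2596 °C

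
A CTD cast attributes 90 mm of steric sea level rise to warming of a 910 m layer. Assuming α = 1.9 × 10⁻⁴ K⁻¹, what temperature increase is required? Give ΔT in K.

about 0.521 K

ΔT = Δh/(αH) = 0.09 / (1.9×10⁻⁴ × 910) ≈ 0.5205 K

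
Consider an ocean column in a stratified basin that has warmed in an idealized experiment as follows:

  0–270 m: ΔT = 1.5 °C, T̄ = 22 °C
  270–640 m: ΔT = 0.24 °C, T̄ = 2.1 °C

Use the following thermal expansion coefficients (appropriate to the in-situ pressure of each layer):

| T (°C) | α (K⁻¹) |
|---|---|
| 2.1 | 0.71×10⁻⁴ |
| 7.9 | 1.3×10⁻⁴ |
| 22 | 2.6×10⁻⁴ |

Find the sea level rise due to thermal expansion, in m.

0.11 m of thermosteric rise

Layer 1 at 22 °C → α = 2.6×10⁻⁴ K⁻¹
Layer 2 at 2.1 °C → α = 0.71×10⁻⁴ K⁻¹
Layer 1: 1.5 × 2.6×10⁻⁴ × 270 = 0.10530 m
0.24 × 370 × 0.71×10⁻⁴ = 0.0063048 m
Δh = 0.10530 + 0.0063048 = 0.1116048 m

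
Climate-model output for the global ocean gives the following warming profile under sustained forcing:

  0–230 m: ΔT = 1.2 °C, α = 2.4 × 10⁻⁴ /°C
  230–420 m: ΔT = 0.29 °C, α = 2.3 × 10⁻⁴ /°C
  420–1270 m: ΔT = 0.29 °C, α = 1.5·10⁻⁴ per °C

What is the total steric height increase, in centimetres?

about 11.6 cm

0–230 m: 2.4×10⁻⁴ × 230 × 1.2 = 0.06624 m
Layer 2: 190 × 2.3×10⁻⁴ × 0.29 = 0.012673 m
850 × 1.5×10⁻⁴ × 0.29 = 0.036975 m
Δh = 0.06624 + 0.012673 + 0.036975 = 0.115888 m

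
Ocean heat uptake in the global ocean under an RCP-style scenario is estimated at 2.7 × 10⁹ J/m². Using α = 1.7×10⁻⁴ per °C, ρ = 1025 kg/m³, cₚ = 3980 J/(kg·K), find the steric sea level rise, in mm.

Δh = 110 mm

Δh = αQ/(ρcₚ) = 1.7×10⁻⁴ × 2.7×10⁹ / (1025 × 3980) ≈ 0.11251 m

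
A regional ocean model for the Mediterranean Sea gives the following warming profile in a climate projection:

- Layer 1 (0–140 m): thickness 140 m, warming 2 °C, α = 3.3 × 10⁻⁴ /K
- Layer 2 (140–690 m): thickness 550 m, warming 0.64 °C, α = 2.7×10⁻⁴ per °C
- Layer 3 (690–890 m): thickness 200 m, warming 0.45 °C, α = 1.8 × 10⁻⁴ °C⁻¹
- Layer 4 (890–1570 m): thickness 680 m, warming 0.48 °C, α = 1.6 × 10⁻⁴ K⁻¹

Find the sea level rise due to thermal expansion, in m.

Layer 1: 3.3×10⁻⁴ × 140 × 2 = 0.09240 m
Layer 2: 550 × 2.7×10⁻⁴ × 0.64 = 0.09504 m
690–890 m: 200 × 1.8×10⁻⁴ × 0.45 = 0.01620 m
1.6×10⁻⁴ × 680 × 0.48 = 0.052224 m
Δh = 0.09240 + 0.09504 + 0.01620 + 0.052224 = 0.255864 m ≈ 0.256 m

Δh ≈ 0.256 m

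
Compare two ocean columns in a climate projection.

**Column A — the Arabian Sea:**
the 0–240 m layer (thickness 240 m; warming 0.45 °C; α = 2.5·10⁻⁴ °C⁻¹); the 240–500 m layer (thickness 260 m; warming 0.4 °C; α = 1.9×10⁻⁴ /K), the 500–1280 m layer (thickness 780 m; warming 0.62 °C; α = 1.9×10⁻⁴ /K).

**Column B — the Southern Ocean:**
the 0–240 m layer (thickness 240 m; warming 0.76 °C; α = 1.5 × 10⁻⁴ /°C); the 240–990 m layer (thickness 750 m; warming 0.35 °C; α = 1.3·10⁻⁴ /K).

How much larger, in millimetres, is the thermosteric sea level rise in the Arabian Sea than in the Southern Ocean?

Δh_A − Δh_B ≈ 77.2 mm

A 2.5×10⁻⁴ × 0.45 × 240 = 0.02700 m
A 0.4 × 1.9×10⁻⁴ × 260 = 0.01976 m
A 500–1280 m: 0.62 × 780 × 1.9×10⁻⁴ = 0.091884 m
A total: 0.138644 m
B 0–240 m: 1.5×10⁻⁴ × 0.76 × 240 = 0.02736 m
B 240–990 m: 0.35 × 750 × 1.3×10⁻⁴ = 0.034125 m
B total: 0.061485 m
Difference: 0.138644 − 0.061485 = 0.077159 m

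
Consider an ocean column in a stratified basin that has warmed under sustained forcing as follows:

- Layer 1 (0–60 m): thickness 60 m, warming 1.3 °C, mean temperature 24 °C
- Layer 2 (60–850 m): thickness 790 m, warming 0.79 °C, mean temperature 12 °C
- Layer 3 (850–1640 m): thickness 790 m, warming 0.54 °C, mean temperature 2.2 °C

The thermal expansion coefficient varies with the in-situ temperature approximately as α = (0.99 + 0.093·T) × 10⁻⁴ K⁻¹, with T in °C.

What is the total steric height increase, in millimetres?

Layer 1: α = (0.99 + 0.093×24)×10⁻⁴ = 3.222×10⁻⁴ K⁻¹
Layer 2: α = (0.99 + 0.093×12)×10⁻⁴ = 2.106×10⁻⁴ K⁻¹
Layer 3: α = (0.99 + 0.093×2.2)×10⁻⁴ = 1.1946×10⁻⁴ K⁻¹
3.222×10⁻⁴ × 60 × 1.3 = 0.0251316 m
790 × 2.106×10⁻⁴ × 0.79 = 0.13143546 m
790 × 1.1946×10⁻⁴ × 0.54 = 0.050961636 m
Δh = 0.0251316 + 0.13143546 + 0.050961636 = 0.207528696 m

Δh ≈ 208 mm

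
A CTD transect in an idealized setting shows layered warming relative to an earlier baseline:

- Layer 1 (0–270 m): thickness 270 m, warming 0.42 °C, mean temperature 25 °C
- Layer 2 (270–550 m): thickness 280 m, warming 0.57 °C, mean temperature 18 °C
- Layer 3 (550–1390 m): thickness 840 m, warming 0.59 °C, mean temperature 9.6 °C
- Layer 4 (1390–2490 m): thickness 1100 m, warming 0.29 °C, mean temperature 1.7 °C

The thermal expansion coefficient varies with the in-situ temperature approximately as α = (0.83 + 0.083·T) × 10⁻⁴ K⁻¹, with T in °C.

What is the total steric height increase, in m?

Δh = 0.18 m

Layer 1: α = (0.83 + 0.083×25)×10⁻⁴ = 2.905×10⁻⁴ K⁻¹
Layer 2: α = (0.83 + 0.083×18)×10⁻⁴ = 2.324×10⁻⁴ K⁻¹
Layer 3: α = (0.83 + 0.083×9.6)×10⁻⁴ = 1.6268×10⁻⁴ K⁻¹
Layer 4: α = (0.83 + 0.083×1.7)×10⁻⁴ = 0.9711×10⁻⁴ K⁻¹
0.42 × 2.905×10⁻⁴ × 270 = 0.0329427 m
280 × 2.324×10⁻⁴ × 0.57 = 0.03709104 m
1.6268×10⁻⁴ × 840 × 0.59 = 0.080624208 m
Layer 4: 0.29 × 0.9711×10⁻⁴ × 1100 = 0.03097809 m
Δh = 0.0329427 + 0.03709104 + 0.080624208 + 0.03097809 = 0.181636038 m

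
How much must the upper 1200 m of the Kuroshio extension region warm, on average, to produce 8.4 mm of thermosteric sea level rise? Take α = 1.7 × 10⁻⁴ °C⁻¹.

ΔT = Δh/(αH) = 0.0084 / (1.7×10⁻⁴ × 1200) ≈ 0.04118 °C

0.041 °C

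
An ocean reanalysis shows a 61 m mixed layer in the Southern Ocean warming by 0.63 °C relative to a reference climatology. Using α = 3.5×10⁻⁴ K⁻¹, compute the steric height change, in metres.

0.0135 m

Δh = αΔT·H = 3.5×10⁻⁴ × 0.63 × 61 = 0.0134505 m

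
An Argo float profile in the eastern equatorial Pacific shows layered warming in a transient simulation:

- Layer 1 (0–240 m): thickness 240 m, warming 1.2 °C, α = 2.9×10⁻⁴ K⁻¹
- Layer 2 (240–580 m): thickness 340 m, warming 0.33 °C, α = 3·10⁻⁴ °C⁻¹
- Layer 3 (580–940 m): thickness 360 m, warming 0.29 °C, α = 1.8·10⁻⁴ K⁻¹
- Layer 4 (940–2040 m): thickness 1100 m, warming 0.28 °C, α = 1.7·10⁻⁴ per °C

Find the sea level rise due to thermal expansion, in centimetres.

Δh = 18.8 cm

Layer 1: 240 × 1.2 × 2.9×10⁻⁴ = 0.08352 m
Layer 2: 0.33 × 340 × 3×10⁻⁴ = 0.03366 m
580–940 m: 0.29 × 360 × 1.8×10⁻⁴ = 0.018792 m
940–2040 m: 0.28 × 1100 × 1.7×10⁻⁴ = 0.05236 m
Δh = 0.08352 + 0.03366 + 0.018792 + 0.05236 = 0.188332 m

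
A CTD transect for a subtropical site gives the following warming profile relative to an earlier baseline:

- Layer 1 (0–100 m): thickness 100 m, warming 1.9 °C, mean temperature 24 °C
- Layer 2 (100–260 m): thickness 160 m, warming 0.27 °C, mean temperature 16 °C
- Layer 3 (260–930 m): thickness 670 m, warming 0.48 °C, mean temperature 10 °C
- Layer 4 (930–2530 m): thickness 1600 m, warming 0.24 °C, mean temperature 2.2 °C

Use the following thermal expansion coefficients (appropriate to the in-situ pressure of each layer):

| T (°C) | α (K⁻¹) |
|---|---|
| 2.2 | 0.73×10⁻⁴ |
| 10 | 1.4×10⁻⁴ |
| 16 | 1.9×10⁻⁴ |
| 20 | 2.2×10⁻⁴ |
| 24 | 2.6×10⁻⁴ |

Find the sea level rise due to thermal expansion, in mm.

131 mm

Layer 1 at 24 °C → α = 2.6×10⁻⁴ K⁻¹
Layer 2 at 16 °C → α = 1.9×10⁻⁴ K⁻¹
Layer 3 at 10 °C → α = 1.4×10⁻⁴ K⁻¹
Layer 4 at 2.2 °C → α = 0.73×10⁻⁴ K⁻¹
100 × 1.9 × 2.6×10⁻⁴ = 0.04940 m
0.27 × 1.9×10⁻⁴ × 160 = 0.008208 m
Layer 3: 1.4×10⁻⁴ × 0.48 × 670 = 0.045024 m
930–2530 m: 1600 × 0.73×10⁻⁴ × 0.24 = 0.028032 m
Δh = 0.04940 + 0.008208 + 0.045024 + 0.028032 = 0.130664 m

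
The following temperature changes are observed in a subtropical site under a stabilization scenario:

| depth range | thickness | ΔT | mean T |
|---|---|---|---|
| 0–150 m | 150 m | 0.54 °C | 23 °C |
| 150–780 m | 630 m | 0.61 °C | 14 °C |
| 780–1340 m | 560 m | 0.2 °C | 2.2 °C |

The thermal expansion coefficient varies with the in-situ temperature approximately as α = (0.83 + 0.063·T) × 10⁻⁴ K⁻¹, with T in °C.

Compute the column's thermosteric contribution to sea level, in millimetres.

about 95 mm

Layer 1: α = (0.83 + 0.063×23)×10⁻⁴ = 2.279×10⁻⁴ K⁻¹
Layer 2: α = (0.83 + 0.063×14)×10⁻⁴ = 1.712×10⁻⁴ K⁻¹
Layer 3: α = (0.83 + 0.063×2.2)×10⁻⁴ = 0.9686×10⁻⁴ K⁻¹
Layer 1: 2.279×10⁻⁴ × 0.54 × 150 = 0.0184599 m
150–780 m: 1.712×10⁻⁴ × 630 × 0.61 = 0.06579216 m
0.9686×10⁻⁴ × 560 × 0.2 = 0.01084832 m
Δh = 0.0184599 + 0.06579216 + 0.01084832 = 0.09510038 m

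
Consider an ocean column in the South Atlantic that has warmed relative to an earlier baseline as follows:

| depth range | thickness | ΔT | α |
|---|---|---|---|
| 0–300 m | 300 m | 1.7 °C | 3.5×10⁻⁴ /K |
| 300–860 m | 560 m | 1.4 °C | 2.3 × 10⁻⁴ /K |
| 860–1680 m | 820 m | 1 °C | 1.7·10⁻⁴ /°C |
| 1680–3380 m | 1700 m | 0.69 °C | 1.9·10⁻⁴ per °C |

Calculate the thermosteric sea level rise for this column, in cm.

about 72.1 cm

3.5×10⁻⁴ × 1.7 × 300 = 0.17850 m
300–860 m: 1.4 × 560 × 2.3×10⁻⁴ = 0.18032 m
1 × 820 × 1.7×10⁻⁴ = 0.13940 m
1680–3380 m: 1.9×10⁻⁴ × 1700 × 0.69 = 0.22287 m
Δh = 0.17850 + 0.18032 + 0.13940 + 0.22287 = 0.72109 m ≈ 72.1 cm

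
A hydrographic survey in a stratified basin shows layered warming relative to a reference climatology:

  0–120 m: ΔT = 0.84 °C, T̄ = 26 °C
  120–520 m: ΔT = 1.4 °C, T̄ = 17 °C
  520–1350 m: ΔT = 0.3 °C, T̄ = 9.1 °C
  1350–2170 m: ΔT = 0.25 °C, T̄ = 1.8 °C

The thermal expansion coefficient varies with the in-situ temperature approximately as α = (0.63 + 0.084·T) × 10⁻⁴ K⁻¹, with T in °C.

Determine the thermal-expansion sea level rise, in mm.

190 mm

Layer 1: α = (0.63 + 0.084×26)×10⁻⁴ = 2.814×10⁻⁴ K⁻¹
Layer 2: α = (0.63 + 0.084×17)×10⁻⁴ = 2.058×10⁻⁴ K⁻¹
Layer 3: α = (0.63 + 0.084×9.1)×10⁻⁴ = 1.3944×10⁻⁴ K⁻¹
Layer 4: α = (0.63 + 0.084×1.8)×10⁻⁴ = 0.7812×10⁻⁴ K⁻¹
120 × 0.84 × 2.814×10⁻⁴ = 0.02836512 m
Layer 2: 1.4 × 2.058×10⁻⁴ × 400 = 0.115248 m
Layer 3: 1.3944×10⁻⁴ × 0.3 × 830 = 0.03472056 m
0.25 × 820 × 0.7812×10⁻⁴ = 0.0160146 m
Δh = 0.02836512 + 0.115248 + 0.03472056 + 0.0160146 = 0.19434828 m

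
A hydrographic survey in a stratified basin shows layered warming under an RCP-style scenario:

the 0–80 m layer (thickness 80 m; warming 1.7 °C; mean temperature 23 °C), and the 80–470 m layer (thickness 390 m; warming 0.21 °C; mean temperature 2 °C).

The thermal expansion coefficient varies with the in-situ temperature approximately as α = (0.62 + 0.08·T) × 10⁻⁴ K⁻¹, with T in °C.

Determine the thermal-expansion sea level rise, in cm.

Layer 1: α = (0.62 + 0.08×23)×10⁻⁴ = 2.46×10⁻⁴ K⁻¹
Layer 2: α = (0.62 + 0.08×2)×10⁻⁴ = 0.78×10⁻⁴ K⁻¹
Layer 1: 80 × 1.7 × 2.46×10⁻⁴ = 0.033456 m
Layer 2: 0.21 × 390 × 0.78×10⁻⁴ = 0.0063882 m
Δh = 0.033456 + 0.0063882 = 0.0398442 m ≈ 4.0 cm

4.0 cm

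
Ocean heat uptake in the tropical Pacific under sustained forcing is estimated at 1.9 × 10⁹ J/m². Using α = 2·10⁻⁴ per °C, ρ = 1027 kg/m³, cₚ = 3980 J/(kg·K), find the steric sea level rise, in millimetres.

Δh = 93 mm

Δh = αQ/(ρcₚ) = 2×10⁻⁴ × 1.9×10⁹ / (1027 × 3980) ≈ 0.092967 m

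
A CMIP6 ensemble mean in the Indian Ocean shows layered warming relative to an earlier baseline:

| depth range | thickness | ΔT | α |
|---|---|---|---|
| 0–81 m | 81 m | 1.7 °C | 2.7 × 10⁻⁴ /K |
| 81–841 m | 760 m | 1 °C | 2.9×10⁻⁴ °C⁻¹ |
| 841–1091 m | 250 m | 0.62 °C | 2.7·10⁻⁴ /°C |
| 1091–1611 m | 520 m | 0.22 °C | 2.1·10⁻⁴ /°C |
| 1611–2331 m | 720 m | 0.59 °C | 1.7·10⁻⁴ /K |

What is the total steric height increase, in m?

0.396 m of thermosteric rise

0–81 m: 1.7 × 81 × 2.7×10⁻⁴ = 0.037179 m
Layer 2: 760 × 2.9×10⁻⁴ × 1 = 0.22040 m
841–1091 m: 0.62 × 250 × 2.7×10⁻⁴ = 0.04185 m
Layer 4: 2.1×10⁻⁴ × 0.22 × 520 = 0.024024 m
Layer 5: 0.59 × 720 × 1.7×10⁻⁴ = 0.072216 m
Δh = 0.037179 + 0.22040 + 0.04185 + 0.024024 + 0.072216 = 0.395669 m ≈ 0.396 m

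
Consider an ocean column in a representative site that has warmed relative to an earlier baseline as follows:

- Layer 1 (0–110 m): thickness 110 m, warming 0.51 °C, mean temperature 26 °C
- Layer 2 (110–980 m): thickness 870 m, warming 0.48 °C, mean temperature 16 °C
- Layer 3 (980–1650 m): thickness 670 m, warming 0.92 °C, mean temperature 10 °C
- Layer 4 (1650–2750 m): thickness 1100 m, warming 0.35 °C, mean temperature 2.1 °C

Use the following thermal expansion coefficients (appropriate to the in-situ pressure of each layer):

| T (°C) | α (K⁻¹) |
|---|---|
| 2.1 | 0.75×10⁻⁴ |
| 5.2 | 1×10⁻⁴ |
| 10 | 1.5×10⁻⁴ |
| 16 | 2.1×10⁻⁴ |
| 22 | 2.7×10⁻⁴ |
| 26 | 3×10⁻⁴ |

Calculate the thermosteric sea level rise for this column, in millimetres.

Δh ≈ 226 mm

Layer 1 at 26 °C → α = 3×10⁻⁴ K⁻¹
Layer 2 at 16 °C → α = 2.1×10⁻⁴ K⁻¹
Layer 3 at 10 °C → α = 1.5×10⁻⁴ K⁻¹
Layer 4 at 2.1 °C → α = 0.75×10⁻⁴ K⁻¹
0–110 m: 3×10⁻⁴ × 0.51 × 110 = 0.01683 m
110–980 m: 2.1×10⁻⁴ × 0.48 × 870 = 0.087696 m
980–1650 m: 0.92 × 670 × 1.5×10⁻⁴ = 0.09246 m
Layer 4: 1100 × 0.75×10⁻⁴ × 0.35 = 0.028875 m
Δh = 0.01683 + 0.087696 + 0.09246 + 0.028875 = 0.225861 m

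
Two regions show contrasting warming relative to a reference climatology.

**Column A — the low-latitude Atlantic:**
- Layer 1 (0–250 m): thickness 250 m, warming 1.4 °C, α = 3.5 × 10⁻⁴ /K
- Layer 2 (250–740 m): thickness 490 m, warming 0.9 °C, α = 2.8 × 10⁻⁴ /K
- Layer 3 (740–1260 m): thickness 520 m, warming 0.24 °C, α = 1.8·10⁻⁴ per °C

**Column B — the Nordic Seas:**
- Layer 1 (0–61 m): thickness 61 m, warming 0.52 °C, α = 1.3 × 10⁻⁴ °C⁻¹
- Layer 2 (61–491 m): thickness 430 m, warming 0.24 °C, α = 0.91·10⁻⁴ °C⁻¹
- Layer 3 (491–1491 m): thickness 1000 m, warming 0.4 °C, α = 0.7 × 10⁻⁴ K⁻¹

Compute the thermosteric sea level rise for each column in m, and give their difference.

A 1.4 × 250 × 3.5×10⁻⁴ = 0.12250 m
A Layer 2: 2.8×10⁻⁴ × 490 × 0.9 = 0.12348 m
A 520 × 0.24 × 1.8×10⁻⁴ = 0.022464 m
A total: 0.268444 m
B 0–61 m: 61 × 1.3×10⁻⁴ × 0.52 = 0.0041236 m
B Layer 2: 0.91×10⁻⁴ × 0.24 × 430 = 0.0093912 m
B 491–1491 m: 0.4 × 1000 × 0.7×10⁻⁴ = 0.02800 m
B total: 0.0415148 m
Difference: 0.268444 − 0.0415148 = 0.2269292 m

A: 0.27 m; B: 0.042 m; difference 0.23 m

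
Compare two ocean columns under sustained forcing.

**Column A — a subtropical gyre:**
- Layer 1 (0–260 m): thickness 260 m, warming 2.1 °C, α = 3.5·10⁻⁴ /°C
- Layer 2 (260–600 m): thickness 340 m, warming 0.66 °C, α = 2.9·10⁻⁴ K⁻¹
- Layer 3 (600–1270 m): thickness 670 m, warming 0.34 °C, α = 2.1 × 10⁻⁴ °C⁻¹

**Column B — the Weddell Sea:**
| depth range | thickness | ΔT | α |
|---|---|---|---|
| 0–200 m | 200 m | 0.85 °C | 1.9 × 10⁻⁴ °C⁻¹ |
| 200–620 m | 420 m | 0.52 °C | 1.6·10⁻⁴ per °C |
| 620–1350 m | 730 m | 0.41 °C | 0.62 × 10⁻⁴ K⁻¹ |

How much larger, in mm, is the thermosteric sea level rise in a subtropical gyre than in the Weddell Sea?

220 mm larger

A 3.5×10⁻⁴ × 260 × 2.1 = 0.19110 m
A Layer 2: 340 × 0.66 × 2.9×10⁻⁴ = 0.065076 m
A 2.1×10⁻⁴ × 0.34 × 670 = 0.047838 m
A total: 0.304014 m
B 0–200 m: 0.85 × 200 × 1.9×10⁻⁴ = 0.03230 m
B 200–620 m: 0.52 × 1.6×10⁻⁴ × 420 = 0.034944 m
B 620–1350 m: 730 × 0.62×10⁻⁴ × 0.41 = 0.0185566 m
B total: 0.0858006 m
Difference: 0.304014 − 0.0858006 = 0.2182134 m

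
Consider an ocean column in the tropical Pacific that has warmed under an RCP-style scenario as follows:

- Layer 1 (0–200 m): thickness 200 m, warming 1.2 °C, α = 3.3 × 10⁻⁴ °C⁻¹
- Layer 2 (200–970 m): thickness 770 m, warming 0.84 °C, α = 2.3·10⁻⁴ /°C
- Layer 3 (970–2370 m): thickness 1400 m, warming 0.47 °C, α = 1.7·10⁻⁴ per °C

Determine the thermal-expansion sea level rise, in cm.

34.0 cm of thermosteric rise

Layer 1: 3.3×10⁻⁴ × 200 × 1.2 = 0.07920 m
770 × 2.3×10⁻⁴ × 0.84 = 0.148764 m
Layer 3: 0.47 × 1.7×10⁻⁴ × 1400 = 0.11186 m
Δh = 0.07920 + 0.148764 + 0.11186 = 0.339824 m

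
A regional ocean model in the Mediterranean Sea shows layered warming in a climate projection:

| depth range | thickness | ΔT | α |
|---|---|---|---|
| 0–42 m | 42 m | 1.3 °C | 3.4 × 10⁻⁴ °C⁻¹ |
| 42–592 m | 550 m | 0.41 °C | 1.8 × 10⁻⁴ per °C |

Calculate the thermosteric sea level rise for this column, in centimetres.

about 5.92 cm

3.4×10⁻⁴ × 1.3 × 42 = 0.018564 m
Layer 2: 550 × 0.41 × 1.8×10⁻⁴ = 0.04059 m
Δh = 0.018564 + 0.04059 = 0.059154 m ≈ 5.92 cm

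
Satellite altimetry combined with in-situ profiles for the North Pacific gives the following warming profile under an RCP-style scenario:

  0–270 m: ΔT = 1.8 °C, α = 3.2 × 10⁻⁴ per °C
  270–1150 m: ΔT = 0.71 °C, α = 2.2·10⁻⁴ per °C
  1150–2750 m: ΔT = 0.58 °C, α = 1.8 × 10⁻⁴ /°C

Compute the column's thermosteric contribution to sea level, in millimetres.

Δh ≈ 460 mm

Layer 1: 1.8 × 270 × 3.2×10⁻⁴ = 0.15552 m
880 × 2.2×10⁻⁴ × 0.71 = 0.137456 m
1150–2750 m: 0.58 × 1600 × 1.8×10⁻⁴ = 0.16704 m
Δh = 0.15552 + 0.137456 + 0.16704 = 0.460016 m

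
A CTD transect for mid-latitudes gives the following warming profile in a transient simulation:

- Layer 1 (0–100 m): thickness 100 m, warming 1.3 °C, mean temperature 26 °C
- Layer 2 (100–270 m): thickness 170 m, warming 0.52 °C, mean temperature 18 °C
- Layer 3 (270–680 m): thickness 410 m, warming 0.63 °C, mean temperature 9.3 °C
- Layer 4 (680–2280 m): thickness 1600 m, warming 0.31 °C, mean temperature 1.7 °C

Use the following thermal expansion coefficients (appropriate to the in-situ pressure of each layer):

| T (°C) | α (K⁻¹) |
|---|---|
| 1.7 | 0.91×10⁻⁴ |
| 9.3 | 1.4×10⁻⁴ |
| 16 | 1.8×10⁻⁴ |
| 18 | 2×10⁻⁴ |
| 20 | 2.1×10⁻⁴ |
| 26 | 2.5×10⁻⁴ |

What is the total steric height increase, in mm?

Δh = 131 mm

Layer 1 at 26 °C → α = 2.5×10⁻⁴ K⁻¹
Layer 2 at 18 °C → α = 2×10⁻⁴ K⁻¹
Layer 3 at 9.3 °C → α = 1.4×10⁻⁴ K⁻¹
Layer 4 at 1.7 °C → α = 0.91×10⁻⁴ K⁻¹
0–100 m: 1.3 × 100 × 2.5×10⁻⁴ = 0.03250 m
170 × 2×10⁻⁴ × 0.52 = 0.01768 m
270–680 m: 1.4×10⁻⁴ × 410 × 0.63 = 0.036162 m
0.31 × 1600 × 0.91×10⁻⁴ = 0.045136 m
Δh = 0.03250 + 0.01768 + 0.036162 + 0.045136 = 0.131478 m ≈ 131 mm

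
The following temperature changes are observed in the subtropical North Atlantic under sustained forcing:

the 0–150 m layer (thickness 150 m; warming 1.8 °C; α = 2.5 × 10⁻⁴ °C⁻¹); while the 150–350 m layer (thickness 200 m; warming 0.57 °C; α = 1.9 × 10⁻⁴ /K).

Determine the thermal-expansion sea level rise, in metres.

2.5×10⁻⁴ × 150 × 1.8 = 0.06750 m
Layer 2: 200 × 0.57 × 1.9×10⁻⁴ = 0.02166 m
Δh = 0.06750 + 0.02166 = 0.08916 m

0.0892 m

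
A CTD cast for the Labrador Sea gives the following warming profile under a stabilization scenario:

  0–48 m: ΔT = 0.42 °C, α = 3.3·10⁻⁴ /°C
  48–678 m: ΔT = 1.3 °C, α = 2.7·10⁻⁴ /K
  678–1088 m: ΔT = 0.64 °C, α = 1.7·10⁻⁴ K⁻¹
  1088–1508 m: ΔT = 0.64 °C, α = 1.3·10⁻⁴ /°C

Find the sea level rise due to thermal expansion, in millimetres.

0–48 m: 48 × 0.42 × 3.3×10⁻⁴ = 0.0066528 m
1.3 × 2.7×10⁻⁴ × 630 = 0.22113 m
1.7×10⁻⁴ × 0.64 × 410 = 0.044608 m
1.3×10⁻⁴ × 420 × 0.64 = 0.034944 m
Δh = 0.0066528 + 0.22113 + 0.044608 + 0.034944 = 0.3073348 m ≈ 307 mm

Δh ≈ 307 mm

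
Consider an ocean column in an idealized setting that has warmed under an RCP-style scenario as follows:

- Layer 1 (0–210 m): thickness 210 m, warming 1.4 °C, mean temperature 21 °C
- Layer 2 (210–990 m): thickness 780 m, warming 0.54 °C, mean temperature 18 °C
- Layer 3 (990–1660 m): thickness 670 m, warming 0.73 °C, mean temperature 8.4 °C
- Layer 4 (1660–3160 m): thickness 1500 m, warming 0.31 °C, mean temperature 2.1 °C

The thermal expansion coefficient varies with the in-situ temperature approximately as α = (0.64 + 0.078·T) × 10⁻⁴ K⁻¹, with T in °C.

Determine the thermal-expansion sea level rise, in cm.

Layer 1: α = (0.64 + 0.078×21)×10⁻⁴ = 2.278×10⁻⁴ K⁻¹
Layer 2: α = (0.64 + 0.078×18)×10⁻⁴ = 2.044×10⁻⁴ K⁻¹
Layer 3: α = (0.64 + 0.078×8.4)×10⁻⁴ = 1.2952×10⁻⁴ K⁻¹
Layer 4: α = (0.64 + 0.078×2.1)×10⁻⁴ = 0.8038×10⁻⁴ K⁻¹
2.278×10⁻⁴ × 210 × 1.4 = 0.0669732 m
Layer 2: 0.54 × 780 × 2.044×10⁻⁴ = 0.08609328 m
990–1660 m: 1.2952×10⁻⁴ × 670 × 0.73 = 0.063348232 m
Layer 4: 1500 × 0.8038×10⁻⁴ × 0.31 = 0.0373767 m
Δh = 0.0669732 + 0.08609328 + 0.063348232 + 0.0373767 = 0.253791412 m ≈ 25.4 cm

about 25.4 cm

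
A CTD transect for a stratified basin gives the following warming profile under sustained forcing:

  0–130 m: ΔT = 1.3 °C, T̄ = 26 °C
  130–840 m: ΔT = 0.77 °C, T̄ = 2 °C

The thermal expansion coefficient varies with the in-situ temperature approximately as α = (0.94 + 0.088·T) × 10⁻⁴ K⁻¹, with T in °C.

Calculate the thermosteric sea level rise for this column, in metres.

Layer 1: α = (0.94 + 0.088×26)×10⁻⁴ = 3.228×10⁻⁴ K⁻¹
Layer 2: α = (0.94 + 0.088×2)×10⁻⁴ = 1.116×10⁻⁴ K⁻¹
Layer 1: 130 × 3.228×10⁻⁴ × 1.3 = 0.0545532 m
130–840 m: 710 × 1.116×10⁻⁴ × 0.77 = 0.06101172 m
Δh = 0.0545532 + 0.06101172 = 0.11556492 m

0.116 m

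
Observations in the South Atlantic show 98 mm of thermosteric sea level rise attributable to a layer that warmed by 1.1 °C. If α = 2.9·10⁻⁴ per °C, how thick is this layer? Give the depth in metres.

H = Δh/(αΔT) = 0.098 / (2.9×10⁻⁴ × 1.1) ≈ 307.2 m

about 310 m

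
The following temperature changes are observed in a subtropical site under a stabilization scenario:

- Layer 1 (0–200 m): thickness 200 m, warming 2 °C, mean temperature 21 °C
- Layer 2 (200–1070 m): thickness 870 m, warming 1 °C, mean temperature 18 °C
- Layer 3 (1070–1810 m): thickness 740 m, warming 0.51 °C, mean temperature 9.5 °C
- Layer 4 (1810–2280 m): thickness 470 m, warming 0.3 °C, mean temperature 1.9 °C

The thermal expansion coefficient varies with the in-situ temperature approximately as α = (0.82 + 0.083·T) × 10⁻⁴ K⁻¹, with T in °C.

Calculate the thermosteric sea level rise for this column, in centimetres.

Layer 1: α = (0.82 + 0.083×21)×10⁻⁴ = 2.563×10⁻⁴ K⁻¹
Layer 2: α = (0.82 + 0.083×18)×10⁻⁴ = 2.314×10⁻⁴ K⁻¹
Layer 3: α = (0.82 + 0.083×9.5)×10⁻⁴ = 1.6085×10⁻⁴ K⁻¹
Layer 4: α = (0.82 + 0.083×1.9)×10⁻⁴ = 0.9777×10⁻⁴ K⁻¹
2.563×10⁻⁴ × 200 × 2 = 0.10252 m
Layer 2: 2.314×10⁻⁴ × 870 × 1 = 0.201318 m
Layer 3: 0.51 × 740 × 1.6085×10⁻⁴ = 0.06070479 m
Layer 4: 0.3 × 470 × 0.9777×10⁻⁴ = 0.01378557 m
Δh = 0.10252 + 0.201318 + 0.06070479 + 0.01378557 = 0.37832836 m ≈ 38 cm

38 cm of thermosteric rise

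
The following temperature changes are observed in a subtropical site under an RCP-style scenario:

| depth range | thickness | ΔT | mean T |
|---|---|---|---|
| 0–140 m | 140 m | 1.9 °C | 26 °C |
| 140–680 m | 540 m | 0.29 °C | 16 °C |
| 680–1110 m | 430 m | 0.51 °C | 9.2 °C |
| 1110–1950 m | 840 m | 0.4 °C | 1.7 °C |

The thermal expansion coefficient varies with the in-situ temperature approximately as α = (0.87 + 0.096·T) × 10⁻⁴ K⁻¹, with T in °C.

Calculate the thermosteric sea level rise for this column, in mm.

Layer 1: α = (0.87 + 0.096×26)×10⁻⁴ = 3.366×10⁻⁴ K⁻¹
Layer 2: α = (0.87 + 0.096×16)×10⁻⁴ = 2.406×10⁻⁴ K⁻¹
Layer 3: α = (0.87 + 0.096×9.2)×10⁻⁴ = 1.7532×10⁻⁴ K⁻¹
Layer 4: α = (0.87 + 0.096×1.7)×10⁻⁴ = 1.0332×10⁻⁴ K⁻¹
0–140 m: 140 × 3.366×10⁻⁴ × 1.9 = 0.0895356 m
540 × 0.29 × 2.406×10⁻⁴ = 0.03767796 m
680–1110 m: 0.51 × 430 × 1.7532×10⁻⁴ = 0.038447676 m
Layer 4: 840 × 0.4 × 1.0332×10⁻⁴ = 0.03471552 m
Δh = 0.0895356 + 0.03767796 + 0.038447676 + 0.03471552 = 0.200376756 m

200 mm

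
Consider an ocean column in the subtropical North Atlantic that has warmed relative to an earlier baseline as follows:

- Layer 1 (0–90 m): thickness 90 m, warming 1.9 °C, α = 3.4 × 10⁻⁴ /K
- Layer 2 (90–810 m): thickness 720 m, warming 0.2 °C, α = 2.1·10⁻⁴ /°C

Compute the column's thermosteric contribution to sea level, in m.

0.088 m

Layer 1: 90 × 3.4×10⁻⁴ × 1.9 = 0.05814 m
90–810 m: 720 × 0.2 × 2.1×10⁻⁴ = 0.03024 m
Δh = 0.05814 + 0.03024 = 0.08838 m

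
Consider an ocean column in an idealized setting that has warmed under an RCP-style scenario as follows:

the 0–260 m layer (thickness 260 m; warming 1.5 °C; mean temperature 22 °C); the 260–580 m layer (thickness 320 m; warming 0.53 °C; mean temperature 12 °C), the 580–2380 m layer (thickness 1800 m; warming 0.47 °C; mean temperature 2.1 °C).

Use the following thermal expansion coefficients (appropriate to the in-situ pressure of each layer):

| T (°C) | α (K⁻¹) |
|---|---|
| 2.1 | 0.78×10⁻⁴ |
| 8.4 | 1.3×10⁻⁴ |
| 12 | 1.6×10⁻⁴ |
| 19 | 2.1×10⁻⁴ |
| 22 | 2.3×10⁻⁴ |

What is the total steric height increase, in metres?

Δh ≈ 0.183 m

Layer 1 at 22 °C → α = 2.3×10⁻⁴ K⁻¹
Layer 2 at 12 °C → α = 1.6×10⁻⁴ K⁻¹
Layer 3 at 2.1 °C → α = 0.78×10⁻⁴ K⁻¹
Layer 1: 260 × 2.3×10⁻⁴ × 1.5 = 0.08970 m
1.6×10⁻⁴ × 0.53 × 320 = 0.027136 m
0.78×10⁻⁴ × 1800 × 0.47 = 0.065988 m
Δh = 0.08970 + 0.027136 + 0.065988 = 0.182824 m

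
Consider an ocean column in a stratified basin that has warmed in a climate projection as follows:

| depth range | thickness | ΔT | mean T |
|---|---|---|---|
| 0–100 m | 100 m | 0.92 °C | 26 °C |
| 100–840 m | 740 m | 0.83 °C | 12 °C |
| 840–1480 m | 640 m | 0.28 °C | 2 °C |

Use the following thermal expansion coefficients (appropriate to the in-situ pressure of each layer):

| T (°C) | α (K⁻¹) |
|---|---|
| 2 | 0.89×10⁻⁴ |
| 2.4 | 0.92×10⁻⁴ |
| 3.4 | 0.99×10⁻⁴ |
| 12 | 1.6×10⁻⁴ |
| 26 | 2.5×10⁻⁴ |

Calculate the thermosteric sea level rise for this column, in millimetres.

Layer 1 at 26 °C → α = 2.5×10⁻⁴ K⁻¹
Layer 2 at 12 °C → α = 1.6×10⁻⁴ K⁻¹
Layer 3 at 2 °C → α = 0.89×10⁻⁴ K⁻¹
0–100 m: 0.92 × 100 × 2.5×10⁻⁴ = 0.02300 m
740 × 1.6×10⁻⁴ × 0.83 = 0.098272 m
Layer 3: 0.28 × 0.89×10⁻⁴ × 640 = 0.0159488 m
Δh = 0.02300 + 0.098272 + 0.0159488 = 0.1372208 m

Δh = 137 mm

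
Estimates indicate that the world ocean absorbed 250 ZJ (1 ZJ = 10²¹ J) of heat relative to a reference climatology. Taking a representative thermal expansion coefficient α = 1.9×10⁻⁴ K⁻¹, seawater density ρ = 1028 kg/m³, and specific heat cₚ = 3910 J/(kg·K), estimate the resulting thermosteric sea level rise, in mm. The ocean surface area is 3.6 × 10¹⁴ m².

Δh = 32.8 mm

Per unit area: Q = 250×10²¹ / (3.6×10¹⁴) ≈ 6.944×10⁸ J/m²
Δh = αQ/(ρcₚ) = 1.9×10⁻⁴ × 6.944×10⁸ / (1028 × 3910) ≈ 0.032824 m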